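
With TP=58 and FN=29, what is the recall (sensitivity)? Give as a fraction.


Recall = TP / (TP + FN) = 58 / 87 = 2/3.

2/3


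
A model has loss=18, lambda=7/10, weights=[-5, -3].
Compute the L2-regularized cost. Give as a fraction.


L2 sq norm = sum(w^2) = 34. J = 18 + 7/10 * 34 = 209/5.

209/5


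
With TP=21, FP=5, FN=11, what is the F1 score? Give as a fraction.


Precision = 21/26 = 21/26. Recall = 21/32 = 21/32. F1 = 2*P*R/(P+R) = 21/29.

21/29


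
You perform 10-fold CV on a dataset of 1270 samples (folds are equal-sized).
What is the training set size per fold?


Each validation fold has 1270/10 = 127 samples. Training set = 1270 - 127 = 1143.

1143


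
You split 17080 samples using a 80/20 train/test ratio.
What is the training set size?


Test set = 17080 * 20% = 3416. Training set = 17080 - 3416 = 13664.

13664


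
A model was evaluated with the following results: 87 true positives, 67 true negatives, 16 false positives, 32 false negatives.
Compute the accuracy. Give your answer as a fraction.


Accuracy = (TP + TN) / (TP + TN + FP + FN) = (87 + 67) / 202 = 77/101.

77/101


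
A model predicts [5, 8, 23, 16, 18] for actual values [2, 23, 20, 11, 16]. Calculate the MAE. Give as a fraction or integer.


MAE = (1/5) * (|2-5|=3 + |23-8|=15 + |20-23|=3 + |11-16|=5 + |16-18|=2). Sum = 28. MAE = 28/5.

28/5


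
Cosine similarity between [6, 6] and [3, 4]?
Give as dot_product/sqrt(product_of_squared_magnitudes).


dot = 42. |a|^2 = 72, |b|^2 = 25. cos = 42/sqrt(1800).

42/sqrt(1800)


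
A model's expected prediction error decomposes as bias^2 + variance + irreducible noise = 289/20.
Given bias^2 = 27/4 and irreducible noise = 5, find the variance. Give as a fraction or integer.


Total error = bias^2 + variance + irreducible noise. So variance = 289/20 - 27/4 - 5 = 27/10.

27/10


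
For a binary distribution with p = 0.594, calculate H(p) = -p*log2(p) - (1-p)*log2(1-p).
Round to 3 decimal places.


H = -0.594*log2(0.594) - 0.406*log2(0.406) = 0.974.

0.974


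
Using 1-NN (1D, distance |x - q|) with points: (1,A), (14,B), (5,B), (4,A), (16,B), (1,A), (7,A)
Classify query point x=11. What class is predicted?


Distances: |1-11|=10, |14-11|=3, |5-11|=6, |4-11|=7, |16-11|=5, |1-11|=10, |7-11|=4. 1 nearest: (14,B). Counts: {'B': 1}. Majority class: B.

B


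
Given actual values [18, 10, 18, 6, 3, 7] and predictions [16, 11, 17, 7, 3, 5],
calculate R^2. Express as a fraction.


Mean(y) = 31/3. SS_res = 11. SS_tot = 604/3. R^2 = 1 - 11/(604/3) = 571/604.

571/604


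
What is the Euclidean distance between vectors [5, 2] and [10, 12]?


d = sqrt(sum of squared differences). (5-10)^2=25, (2-12)^2=100. Sum = 125.

sqrt(125)


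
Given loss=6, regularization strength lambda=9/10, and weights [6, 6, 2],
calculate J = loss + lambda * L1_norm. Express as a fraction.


L1 norm = sum(|w|) = 14. J = 6 + 9/10 * 14 = 93/5.

93/5


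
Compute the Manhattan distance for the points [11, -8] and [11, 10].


d = sum of absolute differences: |11-11|=0 + |-8-10|=18 = 18.

18


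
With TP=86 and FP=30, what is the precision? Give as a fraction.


Precision = TP / (TP + FP) = 86 / 116 = 43/58.

43/58


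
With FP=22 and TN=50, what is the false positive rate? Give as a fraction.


FPR = FP / (FP + TN) = 22 / 72 = 11/36.

11/36


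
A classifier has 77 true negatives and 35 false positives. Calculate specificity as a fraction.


Specificity = TN / (TN + FP) = 77 / 112 = 11/16.

11/16


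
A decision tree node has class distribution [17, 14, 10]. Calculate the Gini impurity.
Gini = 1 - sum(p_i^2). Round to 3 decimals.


Total = 41. Proportions: 17/41, 14/41, 10/41. sum(p_i^2) = 0.3480. Gini = 1 - 0.3480 = 0.6520, which rounds to 0.652.

0.652


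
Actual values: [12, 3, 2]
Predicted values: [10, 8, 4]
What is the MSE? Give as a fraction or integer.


MSE = (1/3) * ((12-10)^2=4 + (3-8)^2=25 + (2-4)^2=4). Sum = 33. MSE = 11.

11


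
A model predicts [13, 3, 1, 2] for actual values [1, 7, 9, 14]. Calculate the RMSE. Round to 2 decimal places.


MSE = 92.0000. RMSE = sqrt(92.0000) = 9.59.

9.59


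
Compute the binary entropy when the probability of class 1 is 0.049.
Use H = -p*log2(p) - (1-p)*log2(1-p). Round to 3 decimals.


H = -0.049*log2(0.049) - 0.951*log2(0.951) = 0.282.

0.282


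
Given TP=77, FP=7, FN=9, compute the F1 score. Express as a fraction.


Precision = 77/84 = 11/12. Recall = 77/86 = 77/86. F1 = 2*P*R/(P+R) = 77/85.

77/85


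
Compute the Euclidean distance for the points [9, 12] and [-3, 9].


d = sqrt(sum of squared differences). (9--3)^2=144, (12-9)^2=9. Sum = 153.

sqrt(153)


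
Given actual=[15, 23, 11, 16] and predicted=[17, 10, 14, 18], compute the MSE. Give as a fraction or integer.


MSE = (1/4) * ((15-17)^2=4 + (23-10)^2=169 + (11-14)^2=9 + (16-18)^2=4). Sum = 186. MSE = 93/2.

93/2


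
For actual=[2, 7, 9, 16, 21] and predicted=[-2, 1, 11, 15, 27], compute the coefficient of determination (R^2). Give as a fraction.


Mean(y) = 11. SS_res = 93. SS_tot = 226. R^2 = 1 - 93/(226) = 133/226.

133/226


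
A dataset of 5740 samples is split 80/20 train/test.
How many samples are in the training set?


Test set = 5740 * 20% = 1148. Training set = 5740 - 1148 = 4592.

4592


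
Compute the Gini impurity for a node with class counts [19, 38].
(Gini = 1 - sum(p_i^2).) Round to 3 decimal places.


Total = 57. Proportions: 19/57, 38/57. sum(p_i^2) = 0.5556. Gini = 1 - 0.5556 = 0.4444, which rounds to 0.444.

0.444


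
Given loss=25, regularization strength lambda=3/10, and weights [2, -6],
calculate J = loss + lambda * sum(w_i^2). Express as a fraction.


L2 sq norm = sum(w^2) = 40. J = 25 + 3/10 * 40 = 37.

37


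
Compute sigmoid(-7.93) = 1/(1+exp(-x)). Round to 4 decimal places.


sigma(-7.93) = 1/(1+e^(7.93)) = 1/(1+2779.426805) = 1/2780.426805 = 0.0004.

0.0004


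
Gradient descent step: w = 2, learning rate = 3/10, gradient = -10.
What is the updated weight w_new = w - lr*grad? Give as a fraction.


w_new = 2 - 3/10 * -10 = 2 - -3 = 5.

5


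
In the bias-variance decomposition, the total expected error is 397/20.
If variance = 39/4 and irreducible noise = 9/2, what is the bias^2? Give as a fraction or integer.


Total error = bias^2 + variance + irreducible noise. So bias^2 = 397/20 - 39/4 - 9/2 = 28/5.

28/5


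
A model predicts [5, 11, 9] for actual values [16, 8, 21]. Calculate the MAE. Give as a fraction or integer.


MAE = (1/3) * (|16-5|=11 + |8-11|=3 + |21-9|=12). Sum = 26. MAE = 26/3.

26/3


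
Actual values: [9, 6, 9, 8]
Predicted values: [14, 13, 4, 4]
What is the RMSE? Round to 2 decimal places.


MSE = 28.7500. RMSE = sqrt(28.7500) = 5.36.

5.36


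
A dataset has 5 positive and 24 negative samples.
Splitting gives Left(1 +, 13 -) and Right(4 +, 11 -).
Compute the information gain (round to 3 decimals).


H(parent) = 0.6632. H(left) = 0.3712, H(right) = 0.8366. Weighted = (14/29)*0.3712 + (15/29)*0.8366 = 0.6119. IG = 0.6632 - 0.6119 = 0.0513, which rounds to 0.051.

0.051


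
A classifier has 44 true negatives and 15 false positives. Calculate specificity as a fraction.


Specificity = TN / (TN + FP) = 44 / 59 = 44/59.

44/59


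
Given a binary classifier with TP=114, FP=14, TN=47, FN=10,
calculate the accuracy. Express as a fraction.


Accuracy = (TP + TN) / (TP + TN + FP + FN) = (114 + 47) / 185 = 161/185.

161/185


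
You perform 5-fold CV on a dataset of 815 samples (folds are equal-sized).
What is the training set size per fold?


Each validation fold has 815/5 = 163 samples. Training set = 815 - 163 = 652.

652


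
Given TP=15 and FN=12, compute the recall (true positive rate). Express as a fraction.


Recall = TP / (TP + FN) = 15 / 27 = 5/9.

5/9


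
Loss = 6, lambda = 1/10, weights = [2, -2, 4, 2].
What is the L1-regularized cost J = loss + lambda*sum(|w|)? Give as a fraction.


L1 norm = sum(|w|) = 10. J = 6 + 1/10 * 10 = 7.

7


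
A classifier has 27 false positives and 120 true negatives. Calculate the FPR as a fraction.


FPR = FP / (FP + TN) = 27 / 147 = 9/49.

9/49


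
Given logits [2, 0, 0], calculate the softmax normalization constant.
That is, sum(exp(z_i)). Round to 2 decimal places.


Denom = e^2=7.3891 + e^0=1.0000 + e^0=1.0000. Sum = 9.3891, which rounds to 9.39.

9.39


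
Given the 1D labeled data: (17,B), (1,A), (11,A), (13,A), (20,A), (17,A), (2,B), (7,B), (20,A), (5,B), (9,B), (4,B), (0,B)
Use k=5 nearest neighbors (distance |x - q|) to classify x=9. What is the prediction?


Distances: |17-9|=8, |1-9|=8, |11-9|=2, |13-9|=4, |20-9|=11, |17-9|=8, |2-9|=7, |7-9|=2, |20-9|=11, |5-9|=4, |9-9|=0, |4-9|=5, |0-9|=9. 5 nearest: (9,B), (11,A), (7,B), (13,A), (5,B). Counts: {'B': 3, 'A': 2}. Majority class: B.

B


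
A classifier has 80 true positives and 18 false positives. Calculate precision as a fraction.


Precision = TP / (TP + FP) = 80 / 98 = 40/49.

40/49


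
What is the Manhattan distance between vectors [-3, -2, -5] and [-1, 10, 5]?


d = sum of absolute differences: |-3--1|=2 + |-2-10|=12 + |-5-5|=10 = 24.

24


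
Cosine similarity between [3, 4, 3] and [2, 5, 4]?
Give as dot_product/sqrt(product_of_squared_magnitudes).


dot = 38. |a|^2 = 34, |b|^2 = 45. cos = 38/sqrt(1530).

38/sqrt(1530)


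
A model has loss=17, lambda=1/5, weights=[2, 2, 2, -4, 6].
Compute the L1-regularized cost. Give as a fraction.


L1 norm = sum(|w|) = 16. J = 17 + 1/5 * 16 = 101/5.

101/5


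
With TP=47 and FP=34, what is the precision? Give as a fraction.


Precision = TP / (TP + FP) = 47 / 81 = 47/81.

47/81


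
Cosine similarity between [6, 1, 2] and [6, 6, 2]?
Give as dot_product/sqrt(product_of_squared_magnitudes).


dot = 46. |a|^2 = 41, |b|^2 = 76. cos = 46/sqrt(3116).

46/sqrt(3116)


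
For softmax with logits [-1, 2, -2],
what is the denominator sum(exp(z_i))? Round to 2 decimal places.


Denom = e^-1=0.3679 + e^2=7.3891 + e^-2=0.1353. Sum = 7.8923, which rounds to 7.89.

7.89


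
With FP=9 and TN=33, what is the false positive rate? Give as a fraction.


FPR = FP / (FP + TN) = 9 / 42 = 3/14.

3/14


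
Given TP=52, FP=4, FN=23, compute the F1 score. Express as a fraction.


Precision = 52/56 = 13/14. Recall = 52/75 = 52/75. F1 = 2*P*R/(P+R) = 104/131.

104/131


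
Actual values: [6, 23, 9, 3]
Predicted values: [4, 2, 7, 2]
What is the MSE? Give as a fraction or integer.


MSE = (1/4) * ((6-4)^2=4 + (23-2)^2=441 + (9-7)^2=4 + (3-2)^2=1). Sum = 450. MSE = 225/2.

225/2


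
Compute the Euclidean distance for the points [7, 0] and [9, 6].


d = sqrt(sum of squared differences). (7-9)^2=4, (0-6)^2=36. Sum = 40.

sqrt(40)


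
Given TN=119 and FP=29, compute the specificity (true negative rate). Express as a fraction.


Specificity = TN / (TN + FP) = 119 / 148 = 119/148.

119/148


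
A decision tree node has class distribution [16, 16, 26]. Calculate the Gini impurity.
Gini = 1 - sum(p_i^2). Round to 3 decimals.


Total = 58. Proportions: 16/58, 16/58, 26/58. sum(p_i^2) = 0.3532. Gini = 1 - 0.3532 = 0.6468, which rounds to 0.647.

0.647


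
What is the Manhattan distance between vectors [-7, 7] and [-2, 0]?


d = sum of absolute differences: |-7--2|=5 + |7-0|=7 = 12.

12


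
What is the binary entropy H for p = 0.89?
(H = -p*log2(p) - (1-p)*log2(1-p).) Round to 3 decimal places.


H = -0.89*log2(0.89) - 0.11*log2(0.11) = 0.500.

0.500


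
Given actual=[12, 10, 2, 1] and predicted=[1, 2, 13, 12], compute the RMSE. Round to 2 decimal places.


MSE = 106.7500. RMSE = sqrt(106.7500) = 10.33.

10.33


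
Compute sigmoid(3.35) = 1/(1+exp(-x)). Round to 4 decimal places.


sigma(3.35) = 1/(1+e^(-3.35)) = 1/(1+0.035084) = 1/1.035084 = 0.9661.

0.9661


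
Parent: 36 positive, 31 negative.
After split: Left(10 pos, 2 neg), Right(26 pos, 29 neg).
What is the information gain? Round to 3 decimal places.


H(parent) = 0.9960. H(left) = 0.6500, H(right) = 0.9979. Weighted = (12/67)*0.6500 + (55/67)*0.9979 = 0.9356. IG = 0.9960 - 0.9356 = 0.0604, which rounds to 0.060.

0.060


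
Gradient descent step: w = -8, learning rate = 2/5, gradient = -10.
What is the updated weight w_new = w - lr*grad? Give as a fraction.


w_new = -8 - 2/5 * -10 = -8 - -4 = -4.

-4


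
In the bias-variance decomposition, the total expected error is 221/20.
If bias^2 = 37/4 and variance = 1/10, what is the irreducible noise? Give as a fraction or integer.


Total error = bias^2 + variance + irreducible noise. So irreducible noise = 221/20 - 37/4 - 1/10 = 17/10.

17/10


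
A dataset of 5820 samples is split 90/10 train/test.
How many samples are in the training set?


Test set = 5820 * 10% = 582. Training set = 5820 - 582 = 5238.

5238


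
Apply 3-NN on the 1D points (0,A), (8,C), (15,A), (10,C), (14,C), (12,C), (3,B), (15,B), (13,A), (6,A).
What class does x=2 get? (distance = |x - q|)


Distances: |0-2|=2, |8-2|=6, |15-2|=13, |10-2|=8, |14-2|=12, |12-2|=10, |3-2|=1, |15-2|=13, |13-2|=11, |6-2|=4. 3 nearest: (3,B), (0,A), (6,A). Counts: {'B': 1, 'A': 2}. Majority class: A.

A


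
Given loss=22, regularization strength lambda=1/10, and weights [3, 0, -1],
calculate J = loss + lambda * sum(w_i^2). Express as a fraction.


L2 sq norm = sum(w^2) = 10. J = 22 + 1/10 * 10 = 23.

23


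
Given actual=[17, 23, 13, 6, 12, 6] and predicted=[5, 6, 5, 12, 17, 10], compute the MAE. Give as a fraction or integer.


MAE = (1/6) * (|17-5|=12 + |23-6|=17 + |13-5|=8 + |6-12|=6 + |12-17|=5 + |6-10|=4). Sum = 52. MAE = 26/3.

26/3


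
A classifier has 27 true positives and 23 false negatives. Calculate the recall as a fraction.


Recall = TP / (TP + FN) = 27 / 50 = 27/50.

27/50


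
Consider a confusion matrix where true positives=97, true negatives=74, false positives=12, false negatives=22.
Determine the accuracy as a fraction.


Accuracy = (TP + TN) / (TP + TN + FP + FN) = (97 + 74) / 205 = 171/205.

171/205


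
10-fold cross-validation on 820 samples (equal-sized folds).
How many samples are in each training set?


Each validation fold has 820/10 = 82 samples. Training set = 820 - 82 = 738.

738


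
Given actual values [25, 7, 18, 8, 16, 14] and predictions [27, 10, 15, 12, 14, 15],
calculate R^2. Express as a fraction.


Mean(y) = 44/3. SS_res = 43. SS_tot = 670/3. R^2 = 1 - 43/(670/3) = 541/670.

541/670


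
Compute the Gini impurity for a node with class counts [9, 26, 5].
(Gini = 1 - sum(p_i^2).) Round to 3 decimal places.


Total = 40. Proportions: 9/40, 26/40, 5/40. sum(p_i^2) = 0.4888. Gini = 1 - 0.4888 = 0.5112, which rounds to 0.511.

0.511


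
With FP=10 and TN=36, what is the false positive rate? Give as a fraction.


FPR = FP / (FP + TN) = 10 / 46 = 5/23.

5/23


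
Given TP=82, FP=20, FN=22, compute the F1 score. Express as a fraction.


Precision = 82/102 = 41/51. Recall = 82/104 = 41/52. F1 = 2*P*R/(P+R) = 82/103.

82/103


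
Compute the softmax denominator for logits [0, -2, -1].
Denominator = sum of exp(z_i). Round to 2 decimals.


Denom = e^0=1.0000 + e^-2=0.1353 + e^-1=0.3679. Sum = 1.5032, which rounds to 1.50.

1.50


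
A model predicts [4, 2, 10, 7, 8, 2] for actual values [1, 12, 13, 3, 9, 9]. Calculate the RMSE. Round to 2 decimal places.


MSE = 30.6667. RMSE = sqrt(30.6667) = 5.54.

5.54


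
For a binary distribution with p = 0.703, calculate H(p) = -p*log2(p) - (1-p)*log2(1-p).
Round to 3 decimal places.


H = -0.703*log2(0.703) - 0.297*log2(0.297) = 0.878.

0.878


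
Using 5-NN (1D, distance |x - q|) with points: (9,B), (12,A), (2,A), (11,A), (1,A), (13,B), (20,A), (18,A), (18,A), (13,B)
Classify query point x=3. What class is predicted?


Distances: |9-3|=6, |12-3|=9, |2-3|=1, |11-3|=8, |1-3|=2, |13-3|=10, |20-3|=17, |18-3|=15, |18-3|=15, |13-3|=10. 5 nearest: (2,A), (1,A), (9,B), (11,A), (12,A). Counts: {'A': 4, 'B': 1}. Majority class: A.

A


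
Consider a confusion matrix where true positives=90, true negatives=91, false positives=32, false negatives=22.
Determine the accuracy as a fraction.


Accuracy = (TP + TN) / (TP + TN + FP + FN) = (90 + 91) / 235 = 181/235.

181/235


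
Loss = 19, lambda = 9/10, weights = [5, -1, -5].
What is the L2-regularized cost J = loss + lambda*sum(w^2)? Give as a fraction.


L2 sq norm = sum(w^2) = 51. J = 19 + 9/10 * 51 = 649/10.

649/10


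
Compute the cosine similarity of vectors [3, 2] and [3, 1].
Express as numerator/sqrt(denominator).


dot = 11. |a|^2 = 13, |b|^2 = 10. cos = 11/sqrt(130).

11/sqrt(130)


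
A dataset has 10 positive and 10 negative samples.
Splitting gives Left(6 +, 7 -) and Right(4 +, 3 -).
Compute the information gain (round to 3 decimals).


H(parent) = 1.0000. H(left) = 0.9957, H(right) = 0.9852. Weighted = (13/20)*0.9957 + (7/20)*0.9852 = 0.9920. IG = 1.0000 - 0.9920 = 0.0080, which rounds to 0.008.

0.008


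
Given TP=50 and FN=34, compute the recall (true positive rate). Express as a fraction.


Recall = TP / (TP + FN) = 50 / 84 = 25/42.

25/42


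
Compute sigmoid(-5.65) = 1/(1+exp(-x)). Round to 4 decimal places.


sigma(-5.65) = 1/(1+e^(5.65)) = 1/(1+284.291466) = 1/285.291466 = 0.0035.

0.0035


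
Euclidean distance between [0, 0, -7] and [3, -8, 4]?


d = sqrt(sum of squared differences). (0-3)^2=9, (0--8)^2=64, (-7-4)^2=121. Sum = 194.

sqrt(194)


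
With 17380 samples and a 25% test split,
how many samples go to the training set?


Test set = 17380 * 25% = 4345. Training set = 17380 - 4345 = 13035.

13035


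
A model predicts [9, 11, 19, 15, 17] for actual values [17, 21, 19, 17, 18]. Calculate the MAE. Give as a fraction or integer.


MAE = (1/5) * (|17-9|=8 + |21-11|=10 + |19-19|=0 + |17-15|=2 + |18-17|=1). Sum = 21. MAE = 21/5.

21/5


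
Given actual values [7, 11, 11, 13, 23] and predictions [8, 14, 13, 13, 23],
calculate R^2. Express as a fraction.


Mean(y) = 13. SS_res = 14. SS_tot = 144. R^2 = 1 - 14/(144) = 65/72.

65/72


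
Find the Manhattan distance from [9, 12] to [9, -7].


d = sum of absolute differences: |9-9|=0 + |12--7|=19 = 19.

19


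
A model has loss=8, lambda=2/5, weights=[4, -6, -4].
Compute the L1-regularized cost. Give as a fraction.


L1 norm = sum(|w|) = 14. J = 8 + 2/5 * 14 = 68/5.

68/5


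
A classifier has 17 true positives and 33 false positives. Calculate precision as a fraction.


Precision = TP / (TP + FP) = 17 / 50 = 17/50.

17/50


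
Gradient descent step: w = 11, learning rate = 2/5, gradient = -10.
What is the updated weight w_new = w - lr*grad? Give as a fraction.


w_new = 11 - 2/5 * -10 = 11 - -4 = 15.

15


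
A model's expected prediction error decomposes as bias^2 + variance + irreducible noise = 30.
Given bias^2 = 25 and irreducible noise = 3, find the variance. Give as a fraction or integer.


Total error = bias^2 + variance + irreducible noise. So variance = 30 - 25 - 3 = 2.

2


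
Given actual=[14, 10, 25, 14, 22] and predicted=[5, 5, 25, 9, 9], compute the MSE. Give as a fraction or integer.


MSE = (1/5) * ((14-5)^2=81 + (10-5)^2=25 + (25-25)^2=0 + (14-9)^2=25 + (22-9)^2=169). Sum = 300. MSE = 60.

60


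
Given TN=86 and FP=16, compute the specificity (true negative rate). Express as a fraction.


Specificity = TN / (TN + FP) = 86 / 102 = 43/51.

43/51


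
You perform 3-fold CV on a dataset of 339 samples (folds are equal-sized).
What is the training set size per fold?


Each validation fold has 339/3 = 113 samples. Training set = 339 - 113 = 226.

226


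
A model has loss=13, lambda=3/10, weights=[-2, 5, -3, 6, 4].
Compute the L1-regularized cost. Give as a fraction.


L1 norm = sum(|w|) = 20. J = 13 + 3/10 * 20 = 19.

19


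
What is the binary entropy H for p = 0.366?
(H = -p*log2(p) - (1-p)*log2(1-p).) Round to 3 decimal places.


H = -0.366*log2(0.366) - 0.634*log2(0.634) = 0.948.

0.948


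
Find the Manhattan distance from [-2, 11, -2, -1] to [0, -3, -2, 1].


d = sum of absolute differences: |-2-0|=2 + |11--3|=14 + |-2--2|=0 + |-1-1|=2 = 18.

18


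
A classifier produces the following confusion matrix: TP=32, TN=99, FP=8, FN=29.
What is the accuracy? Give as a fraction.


Accuracy = (TP + TN) / (TP + TN + FP + FN) = (32 + 99) / 168 = 131/168.

131/168


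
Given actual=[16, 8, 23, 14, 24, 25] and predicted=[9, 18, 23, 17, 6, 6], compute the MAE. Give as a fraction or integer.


MAE = (1/6) * (|16-9|=7 + |8-18|=10 + |23-23|=0 + |14-17|=3 + |24-6|=18 + |25-6|=19). Sum = 57. MAE = 19/2.

19/2


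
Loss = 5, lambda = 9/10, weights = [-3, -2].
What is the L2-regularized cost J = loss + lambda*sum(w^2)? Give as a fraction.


L2 sq norm = sum(w^2) = 13. J = 5 + 9/10 * 13 = 167/10.

167/10


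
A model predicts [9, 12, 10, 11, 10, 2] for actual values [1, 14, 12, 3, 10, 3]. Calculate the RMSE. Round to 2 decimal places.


MSE = 22.8333. RMSE = sqrt(22.8333) = 4.78.

4.78


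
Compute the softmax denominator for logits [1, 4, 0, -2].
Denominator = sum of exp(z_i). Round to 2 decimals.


Denom = e^1=2.7183 + e^4=54.5982 + e^0=1.0000 + e^-2=0.1353. Sum = 58.4518, which rounds to 58.45.

58.45


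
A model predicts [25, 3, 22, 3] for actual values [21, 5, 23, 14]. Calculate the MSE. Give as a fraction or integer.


MSE = (1/4) * ((21-25)^2=16 + (5-3)^2=4 + (23-22)^2=1 + (14-3)^2=121). Sum = 142. MSE = 71/2.

71/2


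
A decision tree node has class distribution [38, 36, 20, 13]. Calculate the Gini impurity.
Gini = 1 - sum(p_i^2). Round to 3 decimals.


Total = 107. Proportions: 38/107, 36/107, 20/107, 13/107. sum(p_i^2) = 0.2890. Gini = 1 - 0.2890 = 0.7110, which rounds to 0.711.

0.711


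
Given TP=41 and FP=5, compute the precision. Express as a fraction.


Precision = TP / (TP + FP) = 41 / 46 = 41/46.

41/46


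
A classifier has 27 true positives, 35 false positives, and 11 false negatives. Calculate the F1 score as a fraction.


Precision = 27/62 = 27/62. Recall = 27/38 = 27/38. F1 = 2*P*R/(P+R) = 27/50.

27/50


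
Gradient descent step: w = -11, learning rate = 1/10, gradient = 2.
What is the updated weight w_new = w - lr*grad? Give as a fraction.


w_new = -11 - 1/10 * 2 = -11 - 1/5 = -56/5.

-56/5


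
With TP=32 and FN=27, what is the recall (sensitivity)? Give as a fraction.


Recall = TP / (TP + FN) = 32 / 59 = 32/59.

32/59


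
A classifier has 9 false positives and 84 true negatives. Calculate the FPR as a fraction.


FPR = FP / (FP + TN) = 9 / 93 = 3/31.

3/31


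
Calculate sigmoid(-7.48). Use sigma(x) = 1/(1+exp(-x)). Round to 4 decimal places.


sigma(-7.48) = 1/(1+e^(7.48)) = 1/(1+1772.240776) = 1/1773.240776 = 0.0006.

0.0006


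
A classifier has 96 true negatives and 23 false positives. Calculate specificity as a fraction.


Specificity = TN / (TN + FP) = 96 / 119 = 96/119.

96/119


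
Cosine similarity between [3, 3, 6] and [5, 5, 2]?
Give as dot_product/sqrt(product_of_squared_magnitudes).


dot = 42. |a|^2 = 54, |b|^2 = 54. cos = 42/sqrt(2916).

42/sqrt(2916)


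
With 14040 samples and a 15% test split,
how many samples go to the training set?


Test set = 14040 * 15% = 2106. Training set = 14040 - 2106 = 11934.

11934


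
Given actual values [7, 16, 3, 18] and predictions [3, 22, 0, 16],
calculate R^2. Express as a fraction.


Mean(y) = 11. SS_res = 65. SS_tot = 154. R^2 = 1 - 65/(154) = 89/154.

89/154


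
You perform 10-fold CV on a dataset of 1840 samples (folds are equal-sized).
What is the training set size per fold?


Each validation fold has 1840/10 = 184 samples. Training set = 1840 - 184 = 1656.

1656


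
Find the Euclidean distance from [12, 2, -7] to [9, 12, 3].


d = sqrt(sum of squared differences). (12-9)^2=9, (2-12)^2=100, (-7-3)^2=100. Sum = 209.

sqrt(209)


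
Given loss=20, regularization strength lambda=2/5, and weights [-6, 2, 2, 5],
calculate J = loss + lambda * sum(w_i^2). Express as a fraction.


L2 sq norm = sum(w^2) = 69. J = 20 + 2/5 * 69 = 238/5.

238/5


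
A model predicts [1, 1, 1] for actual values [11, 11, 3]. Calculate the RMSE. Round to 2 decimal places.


MSE = 68.0000. RMSE = sqrt(68.0000) = 8.25.

8.25


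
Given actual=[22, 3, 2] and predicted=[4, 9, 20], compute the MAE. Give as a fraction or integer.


MAE = (1/3) * (|22-4|=18 + |3-9|=6 + |2-20|=18). Sum = 42. MAE = 14.

14


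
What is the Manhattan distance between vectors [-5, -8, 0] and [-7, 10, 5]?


d = sum of absolute differences: |-5--7|=2 + |-8-10|=18 + |0-5|=5 = 25.

25


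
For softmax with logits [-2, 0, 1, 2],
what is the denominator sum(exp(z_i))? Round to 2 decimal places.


Denom = e^-2=0.1353 + e^0=1.0000 + e^1=2.7183 + e^2=7.3891. Sum = 11.2427, which rounds to 11.24.

11.24


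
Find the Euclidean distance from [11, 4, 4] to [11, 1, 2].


d = sqrt(sum of squared differences). (11-11)^2=0, (4-1)^2=9, (4-2)^2=4. Sum = 13.

sqrt(13)


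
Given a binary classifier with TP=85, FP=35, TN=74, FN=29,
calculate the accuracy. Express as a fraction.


Accuracy = (TP + TN) / (TP + TN + FP + FN) = (85 + 74) / 223 = 159/223.

159/223


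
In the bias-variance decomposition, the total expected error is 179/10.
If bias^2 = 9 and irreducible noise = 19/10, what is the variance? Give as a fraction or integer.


Total error = bias^2 + variance + irreducible noise. So variance = 179/10 - 9 - 19/10 = 7.

7


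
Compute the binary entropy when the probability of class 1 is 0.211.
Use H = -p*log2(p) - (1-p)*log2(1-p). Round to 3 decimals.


H = -0.211*log2(0.211) - 0.789*log2(0.789) = 0.743.

0.743


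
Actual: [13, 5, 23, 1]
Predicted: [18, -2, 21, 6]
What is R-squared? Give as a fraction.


Mean(y) = 21/2. SS_res = 103. SS_tot = 283. R^2 = 1 - 103/(283) = 180/283.

180/283


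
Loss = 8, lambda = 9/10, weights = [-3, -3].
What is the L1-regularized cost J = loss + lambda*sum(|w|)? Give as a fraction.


L1 norm = sum(|w|) = 6. J = 8 + 9/10 * 6 = 67/5.

67/5


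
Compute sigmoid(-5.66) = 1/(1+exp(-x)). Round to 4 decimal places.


sigma(-5.66) = 1/(1+e^(5.66)) = 1/(1+287.148643) = 1/288.148643 = 0.0035.

0.0035


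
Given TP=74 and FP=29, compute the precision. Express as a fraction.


Precision = TP / (TP + FP) = 74 / 103 = 74/103.

74/103


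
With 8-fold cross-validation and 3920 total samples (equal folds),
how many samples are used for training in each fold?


Each validation fold has 3920/8 = 490 samples. Training set = 3920 - 490 = 3430.

3430


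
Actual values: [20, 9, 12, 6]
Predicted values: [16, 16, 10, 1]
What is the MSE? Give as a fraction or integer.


MSE = (1/4) * ((20-16)^2=16 + (9-16)^2=49 + (12-10)^2=4 + (6-1)^2=25). Sum = 94. MSE = 47/2.

47/2


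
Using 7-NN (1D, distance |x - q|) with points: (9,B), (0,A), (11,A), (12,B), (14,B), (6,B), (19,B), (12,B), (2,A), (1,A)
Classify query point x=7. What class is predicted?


Distances: |9-7|=2, |0-7|=7, |11-7|=4, |12-7|=5, |14-7|=7, |6-7|=1, |19-7|=12, |12-7|=5, |2-7|=5, |1-7|=6. 7 nearest: (6,B), (9,B), (11,A), (2,A), (12,B), (12,B), (1,A). Counts: {'B': 4, 'A': 3}. Majority class: B.

B


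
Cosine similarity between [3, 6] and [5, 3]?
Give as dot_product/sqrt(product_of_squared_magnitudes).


dot = 33. |a|^2 = 45, |b|^2 = 34. cos = 33/sqrt(1530).

33/sqrt(1530)


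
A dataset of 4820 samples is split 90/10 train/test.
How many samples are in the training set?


Test set = 4820 * 10% = 482. Training set = 4820 - 482 = 4338.

4338


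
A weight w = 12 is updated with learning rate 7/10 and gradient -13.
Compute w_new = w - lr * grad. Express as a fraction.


w_new = 12 - 7/10 * -13 = 12 - -91/10 = 211/10.

211/10


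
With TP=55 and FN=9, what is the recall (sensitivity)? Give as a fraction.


Recall = TP / (TP + FN) = 55 / 64 = 55/64.

55/64


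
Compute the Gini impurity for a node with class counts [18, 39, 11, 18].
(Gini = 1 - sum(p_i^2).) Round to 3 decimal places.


Total = 86. Proportions: 18/86, 39/86, 11/86, 18/86. sum(p_i^2) = 0.3096. Gini = 1 - 0.3096 = 0.6904, which rounds to 0.690.

0.690


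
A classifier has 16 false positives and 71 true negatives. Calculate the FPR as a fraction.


FPR = FP / (FP + TN) = 16 / 87 = 16/87.

16/87


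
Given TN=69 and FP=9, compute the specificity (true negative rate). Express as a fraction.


Specificity = TN / (TN + FP) = 69 / 78 = 23/26.

23/26


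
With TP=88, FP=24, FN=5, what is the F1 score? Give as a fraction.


Precision = 88/112 = 11/14. Recall = 88/93 = 88/93. F1 = 2*P*R/(P+R) = 176/205.

176/205


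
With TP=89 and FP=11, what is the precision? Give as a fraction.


Precision = TP / (TP + FP) = 89 / 100 = 89/100.

89/100


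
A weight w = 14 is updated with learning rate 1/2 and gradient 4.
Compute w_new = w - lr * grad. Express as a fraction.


w_new = 14 - 1/2 * 4 = 14 - 2 = 12.

12


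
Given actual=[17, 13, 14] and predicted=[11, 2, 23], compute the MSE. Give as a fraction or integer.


MSE = (1/3) * ((17-11)^2=36 + (13-2)^2=121 + (14-23)^2=81). Sum = 238. MSE = 238/3.

238/3


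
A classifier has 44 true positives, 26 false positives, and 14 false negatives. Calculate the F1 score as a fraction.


Precision = 44/70 = 22/35. Recall = 44/58 = 22/29. F1 = 2*P*R/(P+R) = 11/16.

11/16


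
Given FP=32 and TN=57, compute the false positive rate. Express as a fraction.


FPR = FP / (FP + TN) = 32 / 89 = 32/89.

32/89


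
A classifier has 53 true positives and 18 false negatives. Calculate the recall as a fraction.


Recall = TP / (TP + FN) = 53 / 71 = 53/71.

53/71


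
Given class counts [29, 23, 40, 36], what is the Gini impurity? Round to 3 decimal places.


Total = 128. Proportions: 29/128, 23/128, 40/128, 36/128. sum(p_i^2) = 0.2604. Gini = 1 - 0.2604 = 0.7396, which rounds to 0.740.

0.740


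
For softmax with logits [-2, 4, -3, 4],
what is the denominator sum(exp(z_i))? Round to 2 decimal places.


Denom = e^-2=0.1353 + e^4=54.5982 + e^-3=0.0498 + e^4=54.5982. Sum = 109.3815, which rounds to 109.38.

109.38


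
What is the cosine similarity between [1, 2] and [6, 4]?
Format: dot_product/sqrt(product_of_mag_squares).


dot = 14. |a|^2 = 5, |b|^2 = 52. cos = 14/sqrt(260).

14/sqrt(260)


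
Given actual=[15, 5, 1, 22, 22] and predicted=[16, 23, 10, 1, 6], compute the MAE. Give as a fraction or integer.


MAE = (1/5) * (|15-16|=1 + |5-23|=18 + |1-10|=9 + |22-1|=21 + |22-6|=16). Sum = 65. MAE = 13.

13


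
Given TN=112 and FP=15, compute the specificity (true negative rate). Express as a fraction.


Specificity = TN / (TN + FP) = 112 / 127 = 112/127.

112/127


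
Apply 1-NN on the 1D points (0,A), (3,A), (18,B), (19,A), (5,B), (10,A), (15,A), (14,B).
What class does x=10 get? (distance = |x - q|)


Distances: |0-10|=10, |3-10|=7, |18-10|=8, |19-10|=9, |5-10|=5, |10-10|=0, |15-10|=5, |14-10|=4. 1 nearest: (10,A). Counts: {'A': 1}. Majority class: A.

A


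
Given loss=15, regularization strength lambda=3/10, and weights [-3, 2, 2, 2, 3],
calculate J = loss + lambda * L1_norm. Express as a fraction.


L1 norm = sum(|w|) = 12. J = 15 + 3/10 * 12 = 93/5.

93/5


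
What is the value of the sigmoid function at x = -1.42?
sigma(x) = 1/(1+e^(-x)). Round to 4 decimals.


sigma(-1.42) = 1/(1+e^(1.42)) = 1/(1+4.137120) = 1/5.137120 = 0.1947.

0.1947


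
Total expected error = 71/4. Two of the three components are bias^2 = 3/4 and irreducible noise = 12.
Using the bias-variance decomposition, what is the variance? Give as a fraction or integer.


Total error = bias^2 + variance + irreducible noise. So variance = 71/4 - 3/4 - 12 = 5.

5


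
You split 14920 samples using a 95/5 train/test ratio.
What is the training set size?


Test set = 14920 * 5% = 746. Training set = 14920 - 746 = 14174.

14174


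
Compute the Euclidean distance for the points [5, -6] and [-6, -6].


d = sqrt(sum of squared differences). (5--6)^2=121, (-6--6)^2=0. Sum = 121.

11


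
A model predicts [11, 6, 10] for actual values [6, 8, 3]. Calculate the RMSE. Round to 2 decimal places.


MSE = 26.0000. RMSE = sqrt(26.0000) = 5.10.

5.10


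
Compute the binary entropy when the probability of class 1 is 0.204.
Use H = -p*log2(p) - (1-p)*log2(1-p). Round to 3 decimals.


H = -0.204*log2(0.204) - 0.796*log2(0.796) = 0.730.

0.730


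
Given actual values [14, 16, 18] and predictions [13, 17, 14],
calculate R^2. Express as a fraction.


Mean(y) = 16. SS_res = 18. SS_tot = 8. R^2 = 1 - 18/(8) = -5/4.

-5/4


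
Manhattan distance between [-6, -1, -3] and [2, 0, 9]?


d = sum of absolute differences: |-6-2|=8 + |-1-0|=1 + |-3-9|=12 = 21.

21


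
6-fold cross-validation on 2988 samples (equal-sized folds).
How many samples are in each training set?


Each validation fold has 2988/6 = 498 samples. Training set = 2988 - 498 = 2490.

2490


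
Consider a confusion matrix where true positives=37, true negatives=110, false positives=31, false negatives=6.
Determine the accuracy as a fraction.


Accuracy = (TP + TN) / (TP + TN + FP + FN) = (37 + 110) / 184 = 147/184.

147/184


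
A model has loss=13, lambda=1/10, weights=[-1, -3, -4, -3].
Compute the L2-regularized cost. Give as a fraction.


L2 sq norm = sum(w^2) = 35. J = 13 + 1/10 * 35 = 33/2.

33/2


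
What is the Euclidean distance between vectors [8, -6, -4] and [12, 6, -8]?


d = sqrt(sum of squared differences). (8-12)^2=16, (-6-6)^2=144, (-4--8)^2=16. Sum = 176.

sqrt(176)


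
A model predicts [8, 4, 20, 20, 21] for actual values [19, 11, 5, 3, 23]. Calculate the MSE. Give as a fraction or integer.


MSE = (1/5) * ((19-8)^2=121 + (11-4)^2=49 + (5-20)^2=225 + (3-20)^2=289 + (23-21)^2=4). Sum = 688. MSE = 688/5.

688/5


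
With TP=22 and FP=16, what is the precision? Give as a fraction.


Precision = TP / (TP + FP) = 22 / 38 = 11/19.

11/19


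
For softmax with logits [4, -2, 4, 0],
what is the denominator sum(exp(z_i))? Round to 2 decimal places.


Denom = e^4=54.5982 + e^-2=0.1353 + e^4=54.5982 + e^0=1.0000. Sum = 110.3317, which rounds to 110.33.

110.33


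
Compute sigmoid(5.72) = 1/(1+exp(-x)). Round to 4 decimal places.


sigma(5.72) = 1/(1+e^(-5.72)) = 1/(1+0.003280) = 1/1.003280 = 0.9967.

0.9967


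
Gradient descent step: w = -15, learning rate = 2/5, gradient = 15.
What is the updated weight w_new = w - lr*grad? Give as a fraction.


w_new = -15 - 2/5 * 15 = -15 - 6 = -21.

-21


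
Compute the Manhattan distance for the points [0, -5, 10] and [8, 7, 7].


d = sum of absolute differences: |0-8|=8 + |-5-7|=12 + |10-7|=3 = 23.

23


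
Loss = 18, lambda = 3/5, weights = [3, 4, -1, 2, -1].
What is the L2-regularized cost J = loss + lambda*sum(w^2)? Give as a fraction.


L2 sq norm = sum(w^2) = 31. J = 18 + 3/5 * 31 = 183/5.

183/5


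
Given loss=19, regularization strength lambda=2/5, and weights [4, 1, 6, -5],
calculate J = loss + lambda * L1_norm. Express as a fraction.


L1 norm = sum(|w|) = 16. J = 19 + 2/5 * 16 = 127/5.

127/5


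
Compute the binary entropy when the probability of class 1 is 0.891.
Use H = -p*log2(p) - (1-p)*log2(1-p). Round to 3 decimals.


H = -0.891*log2(0.891) - 0.109*log2(0.109) = 0.497.

0.497


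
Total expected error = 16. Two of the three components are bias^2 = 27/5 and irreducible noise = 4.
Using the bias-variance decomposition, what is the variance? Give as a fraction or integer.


Total error = bias^2 + variance + irreducible noise. So variance = 16 - 27/5 - 4 = 33/5.

33/5


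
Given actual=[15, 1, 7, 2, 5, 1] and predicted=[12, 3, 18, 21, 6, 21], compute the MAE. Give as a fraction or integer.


MAE = (1/6) * (|15-12|=3 + |1-3|=2 + |7-18|=11 + |2-21|=19 + |5-6|=1 + |1-21|=20). Sum = 56. MAE = 28/3.

28/3


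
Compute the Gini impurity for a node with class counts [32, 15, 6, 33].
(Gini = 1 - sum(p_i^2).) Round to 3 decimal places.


Total = 86. Proportions: 32/86, 15/86, 6/86, 33/86. sum(p_i^2) = 0.3210. Gini = 1 - 0.3210 = 0.6790, which rounds to 0.679.

0.679


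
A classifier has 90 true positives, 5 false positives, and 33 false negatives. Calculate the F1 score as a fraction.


Precision = 90/95 = 18/19. Recall = 90/123 = 30/41. F1 = 2*P*R/(P+R) = 90/109.

90/109


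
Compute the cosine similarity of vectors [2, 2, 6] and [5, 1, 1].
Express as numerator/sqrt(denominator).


dot = 18. |a|^2 = 44, |b|^2 = 27. cos = 18/sqrt(1188).

18/sqrt(1188)


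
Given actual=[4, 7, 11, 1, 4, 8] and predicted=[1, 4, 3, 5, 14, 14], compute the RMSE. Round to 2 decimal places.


MSE = 39.0000. RMSE = sqrt(39.0000) = 6.24.

6.24


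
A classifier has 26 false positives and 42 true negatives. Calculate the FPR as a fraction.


FPR = FP / (FP + TN) = 26 / 68 = 13/34.

13/34


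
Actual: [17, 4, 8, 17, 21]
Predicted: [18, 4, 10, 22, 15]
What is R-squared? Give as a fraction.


Mean(y) = 67/5. SS_res = 66. SS_tot = 1006/5. R^2 = 1 - 66/(1006/5) = 338/503.

338/503


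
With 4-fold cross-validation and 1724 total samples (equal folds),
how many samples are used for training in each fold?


Each validation fold has 1724/4 = 431 samples. Training set = 1724 - 431 = 1293.

1293


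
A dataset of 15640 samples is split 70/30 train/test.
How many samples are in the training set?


Test set = 15640 * 30% = 4692. Training set = 15640 - 4692 = 10948.

10948


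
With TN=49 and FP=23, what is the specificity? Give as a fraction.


Specificity = TN / (TN + FP) = 49 / 72 = 49/72.

49/72


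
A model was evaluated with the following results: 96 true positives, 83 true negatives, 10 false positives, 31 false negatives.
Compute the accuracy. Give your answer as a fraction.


Accuracy = (TP + TN) / (TP + TN + FP + FN) = (96 + 83) / 220 = 179/220.

179/220


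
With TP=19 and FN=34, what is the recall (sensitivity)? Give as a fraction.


Recall = TP / (TP + FN) = 19 / 53 = 19/53.

19/53


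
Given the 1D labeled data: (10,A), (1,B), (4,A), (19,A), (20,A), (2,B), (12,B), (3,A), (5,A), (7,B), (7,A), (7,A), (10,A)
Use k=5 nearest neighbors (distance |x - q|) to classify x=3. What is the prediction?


Distances: |10-3|=7, |1-3|=2, |4-3|=1, |19-3|=16, |20-3|=17, |2-3|=1, |12-3|=9, |3-3|=0, |5-3|=2, |7-3|=4, |7-3|=4, |7-3|=4, |10-3|=7. 5 nearest: (3,A), (4,A), (2,B), (5,A), (1,B). Counts: {'A': 3, 'B': 2}. Majority class: A.

A


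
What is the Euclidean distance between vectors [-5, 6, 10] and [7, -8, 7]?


d = sqrt(sum of squared differences). (-5-7)^2=144, (6--8)^2=196, (10-7)^2=9. Sum = 349.

sqrt(349)


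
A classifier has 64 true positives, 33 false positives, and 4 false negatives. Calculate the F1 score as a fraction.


Precision = 64/97 = 64/97. Recall = 64/68 = 16/17. F1 = 2*P*R/(P+R) = 128/165.

128/165


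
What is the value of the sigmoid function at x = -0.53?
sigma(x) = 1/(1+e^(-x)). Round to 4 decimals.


sigma(-0.53) = 1/(1+e^(0.53)) = 1/(1+1.698932) = 1/2.698932 = 0.3705.

0.3705


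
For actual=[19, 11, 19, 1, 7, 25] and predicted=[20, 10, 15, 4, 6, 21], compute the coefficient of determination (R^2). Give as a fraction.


Mean(y) = 41/3. SS_res = 44. SS_tot = 1192/3. R^2 = 1 - 44/(1192/3) = 265/298.

265/298


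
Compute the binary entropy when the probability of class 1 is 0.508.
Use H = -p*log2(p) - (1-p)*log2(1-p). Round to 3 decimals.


H = -0.508*log2(0.508) - 0.492*log2(0.492) = 1.000.

1.000


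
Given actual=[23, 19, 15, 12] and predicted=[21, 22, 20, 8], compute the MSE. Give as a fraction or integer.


MSE = (1/4) * ((23-21)^2=4 + (19-22)^2=9 + (15-20)^2=25 + (12-8)^2=16). Sum = 54. MSE = 27/2.

27/2
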